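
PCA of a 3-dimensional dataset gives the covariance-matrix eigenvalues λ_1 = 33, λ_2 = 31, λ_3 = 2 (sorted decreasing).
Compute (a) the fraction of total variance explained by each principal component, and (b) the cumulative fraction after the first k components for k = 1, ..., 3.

Step 1 — total variance = trace(Sigma) = Σ λ_i = 33 + 31 + 2 = 66.

Step 2 — fraction explained by component i = λ_i / Σ λ:
  PC1: 33/66 = 0.5
  PC2: 31/66 = 0.4697
  PC3: 2/66 = 0.0303

Step 3 — cumulative fraction after k components = (λ_1 + ... + λ_k) / Σ λ:
  k = 1: 33/66 = 0.5
  k = 2: (33 + 31)/66 = 64/66 = 0.9697
  k = 3: (33 + 31 + 2)/66 = 66/66 = 1

Summary (fraction, with percent):

explained: PC1 0.5 (50%), PC2 0.4697 (46.97%), PC3 0.0303 (3.03%);  cumulative: 0.5, 0.9697, 1


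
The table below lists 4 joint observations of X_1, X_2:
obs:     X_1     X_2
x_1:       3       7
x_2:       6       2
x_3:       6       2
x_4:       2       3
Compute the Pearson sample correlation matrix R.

Step 1 — column means:
  mean(X_1) = (3 + 6 + 6 + 2) / 4 = 17/4 = 4.25
  mean(X_2) = (7 + 2 + 2 + 3) / 4 = 14/4 = 3.5

Step 2 — sample variances and covariances s[i,j] = (1/(n-1)) · Σ_k (x_{k,i} - mean_i) · (x_{k,j} - mean_j), with n-1 = 3:
  s[X_1,X_1] = ((-1.25)·(-1.25) + (1.75)·(1.75) + (1.75)·(1.75) + (-2.25)·(-2.25)) / 3 = 12.75/3 = 4.25
  s[X_1,X_2] = ((-1.25)·(3.5) + (1.75)·(-1.5) + (1.75)·(-1.5) + (-2.25)·(-0.5)) / 3 = -8.5/3 = -2.8333
  s[X_2,X_2] = ((3.5)·(3.5) + (-1.5)·(-1.5) + (-1.5)·(-1.5) + (-0.5)·(-0.5)) / 3 = 17/3 = 5.6667
  Sample standard deviations s_i = √(s[i,i]):
  s(X_1) = √(4.25) = 2.0616
  s(X_2) = √(5.6667) = 2.3805

Step 3 — r_{ij} = s_{ij} / (s_i · s_j):
  r[X_1,X_1] = 1 (diagonal).
  r[X_1,X_2] = -2.8333 / (2.0616 · 2.3805) = -2.8333 / 4.9075 = -0.5774
  r[X_2,X_2] = 1 (diagonal).

R is symmetric with unit diagonal. Assembling:

R = [[1, -0.5774],
 [-0.5774, 1]]


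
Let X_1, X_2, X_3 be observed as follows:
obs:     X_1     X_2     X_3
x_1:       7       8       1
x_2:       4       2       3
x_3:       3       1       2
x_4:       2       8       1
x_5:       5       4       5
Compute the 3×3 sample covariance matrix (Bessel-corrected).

Step 1 — column means:
  mean(X_1) = (7 + 4 + 3 + 2 + 5) / 5 = 21/5 = 4.2
  mean(X_2) = (8 + 2 + 1 + 8 + 4) / 5 = 23/5 = 4.6
  mean(X_3) = (1 + 3 + 2 + 1 + 5) / 5 = 12/5 = 2.4

Step 2 — sample covariance S[i,j] = (1/(n-1)) · Σ_k (x_{k,i} - mean_i) · (x_{k,j} - mean_j), with n-1 = 4.
  S[X_1,X_1] = ((2.8)·(2.8) + (-0.2)·(-0.2) + (-1.2)·(-1.2) + (-2.2)·(-2.2) + (0.8)·(0.8)) / 4 = 14.8/4 = 3.7
  S[X_1,X_2] = ((2.8)·(3.4) + (-0.2)·(-2.6) + (-1.2)·(-3.6) + (-2.2)·(3.4) + (0.8)·(-0.6)) / 4 = 6.4/4 = 1.6
  S[X_1,X_3] = ((2.8)·(-1.4) + (-0.2)·(0.6) + (-1.2)·(-0.4) + (-2.2)·(-1.4) + (0.8)·(2.6)) / 4 = 1.6/4 = 0.4
  S[X_2,X_2] = ((3.4)·(3.4) + (-2.6)·(-2.6) + (-3.6)·(-3.6) + (3.4)·(3.4) + (-0.6)·(-0.6)) / 4 = 43.2/4 = 10.8
  S[X_2,X_3] = ((3.4)·(-1.4) + (-2.6)·(0.6) + (-3.6)·(-0.4) + (3.4)·(-1.4) + (-0.6)·(2.6)) / 4 = -11.2/4 = -2.8
  S[X_3,X_3] = ((-1.4)·(-1.4) + (0.6)·(0.6) + (-0.4)·(-0.4) + (-1.4)·(-1.4) + (2.6)·(2.6)) / 4 = 11.2/4 = 2.8

S is symmetric (S[j,i] = S[i,j]). Assembling:

S = [[3.7, 1.6, 0.4],
 [1.6, 10.8, -2.8],
 [0.4, -2.8, 2.8]]


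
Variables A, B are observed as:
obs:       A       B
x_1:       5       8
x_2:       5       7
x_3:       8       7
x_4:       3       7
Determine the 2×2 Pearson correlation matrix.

Step 1 — column means:
  mean(A) = (5 + 5 + 8 + 3) / 4 = 21/4 = 5.25
  mean(B) = (8 + 7 + 7 + 7) / 4 = 29/4 = 7.25

Step 2 — sample variances and covariances s[i,j] = (1/(n-1)) · Σ_k (x_{k,i} - mean_i) · (x_{k,j} - mean_j), with n-1 = 3:
  s[A,A] = ((-0.25)·(-0.25) + (-0.25)·(-0.25) + (2.75)·(2.75) + (-2.25)·(-2.25)) / 3 = 12.75/3 = 4.25
  s[A,B] = ((-0.25)·(0.75) + (-0.25)·(-0.25) + (2.75)·(-0.25) + (-2.25)·(-0.25)) / 3 = -0.25/3 = -0.0833
  s[B,B] = ((0.75)·(0.75) + (-0.25)·(-0.25) + (-0.25)·(-0.25) + (-0.25)·(-0.25)) / 3 = 0.75/3 = 0.25
  Sample standard deviations s_i = √(s[i,i]):
  s(A) = √(4.25) = 2.0616
  s(B) = √(0.25) = 0.5

Step 3 — r_{ij} = s_{ij} / (s_i · s_j):
  r[A,A] = 1 (diagonal).
  r[A,B] = -0.0833 / (2.0616 · 0.5) = -0.0833 / 1.0308 = -0.0808
  r[B,B] = 1 (diagonal).

R is symmetric with unit diagonal. Assembling:

R = [[1, -0.0808],
 [-0.0808, 1]]


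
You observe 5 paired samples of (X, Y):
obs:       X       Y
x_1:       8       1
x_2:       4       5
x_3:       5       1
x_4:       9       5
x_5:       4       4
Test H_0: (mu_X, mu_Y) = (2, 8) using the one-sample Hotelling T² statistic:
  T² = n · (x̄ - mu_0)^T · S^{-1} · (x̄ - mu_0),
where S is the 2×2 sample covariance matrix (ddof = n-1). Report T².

Step 1 — sample mean vector:
  mean(X) = (8 + 4 + 5 + 9 + 4) / 5 = 30/5 = 6
  mean(Y) = (1 + 5 + 1 + 5 + 4) / 5 = 16/5 = 3.2
  x̄ = (6, 3.2),  deviation x̄ - mu_0 = (6, 3.2) - (2, 8) = (4, -4.8).

Step 2 — sample covariance matrix, S[i,j] = (1/(n-1)) · Σ_k (x_{k,i} - mean_i) · (x_{k,j} - mean_j), divisor n-1 = 4:
  S[X,X] = ((2)·(2) + (-2)·(-2) + (-1)·(-1) + (3)·(3) + (-2)·(-2)) / 4 = 22/4 = 5.5
  S[X,Y] = ((2)·(-2.2) + (-2)·(1.8) + (-1)·(-2.2) + (3)·(1.8) + (-2)·(0.8)) / 4 = -2/4 = -0.5
  S[Y,Y] = ((-2.2)·(-2.2) + (1.8)·(1.8) + (-2.2)·(-2.2) + (1.8)·(1.8) + (0.8)·(0.8)) / 4 = 16.8/4 = 4.2
  S = [[5.5, -0.5],
 [-0.5, 4.2]].

Step 3 — invert S. det(S) = 5.5·4.2 - (-0.5)² = 22.85.
  S^{-1} = (1/det) · [[d, -b], [-b, a]] = [[0.1838, 0.0219],
 [0.0219, 0.2407]].

Step 4 — quadratic form (x̄ - mu_0)^T · S^{-1} · (x̄ - mu_0):
  S^{-1} · (x̄ - mu_0) = (0.6302, -1.0678),
  (x̄ - mu_0)^T · [...] = (4)·(0.6302) + (-4.8)·(-1.0678) = 7.6464.

Step 5 — scale by n: T² = 5 · 7.6464 = 38.2319.

T² ≈ 38.2319


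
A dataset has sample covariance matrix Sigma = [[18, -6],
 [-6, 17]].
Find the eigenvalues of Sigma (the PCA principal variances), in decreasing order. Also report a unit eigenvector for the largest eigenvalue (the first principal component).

Step 1 — characteristic polynomial of 2×2 Sigma:
  det(Sigma - λI) = λ² - trace · λ + det = 0.
  trace = 18 + 17 = 35, det = 18·17 - (-6)² = 270.
Step 2 — discriminant:
  Δ = trace² - 4·det = 1225 - 1080 = 145.
Step 3 — eigenvalues:
  λ = (trace ± √Δ)/2 = (35 ± 12.0416)/2,
  λ_1 = 23.5208,  λ_2 = 11.4792.

Step 4 — unit eigenvector for λ_1: solve (Sigma - λ_1 I)v = 0. First row:
  (18 - 23.5208)·v_x + (-6)·v_y = 0, i.e. (-5.5208)·v_x + (-6)·v_y = 0,
  so v ∝ (b, λ_1 - a) = (-6, 5.5208); multiply by -1 so the first entry is positive: u = (6, -5.5208).
  ||u|| = √((6)² + (-5.5208)²) = √(66.4792) ≈ 8.1535,
  v_1 = u/||u|| ≈ (0.7359, -0.6771) (||v_1|| = 1).

λ_1 = 23.5208,  λ_2 = 11.4792;  v_1 ≈ (0.7359, -0.6771)


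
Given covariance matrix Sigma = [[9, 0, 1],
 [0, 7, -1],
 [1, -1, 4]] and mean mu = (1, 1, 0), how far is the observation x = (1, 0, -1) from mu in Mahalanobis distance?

Step 1 — centre the observation: (x - mu) = (0, -1, -1).

Step 2 — invert Sigma (cofactor / det for 3×3, or solve directly):
  Sigma^{-1} = [[0.1144, -0.0042, -0.0297],
 [-0.0042, 0.1483, 0.0381],
 [-0.0297, 0.0381, 0.2669]].

Step 3 — form the quadratic (x - mu)^T · Sigma^{-1} · (x - mu):
  Sigma^{-1} · (x - mu) = (0.0339, -0.1864, -0.3051).
  (x - mu)^T · [Sigma^{-1} · (x - mu)] = (0)·(0.0339) + (-1)·(-0.1864) + (-1)·(-0.3051) = 0.4915.

Step 4 — take square root: d = √(0.4915) ≈ 0.7011.

d(x, mu) = √(0.4915) ≈ 0.7011


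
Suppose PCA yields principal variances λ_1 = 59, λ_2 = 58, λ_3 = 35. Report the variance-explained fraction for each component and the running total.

Step 1 — total variance = trace(Sigma) = Σ λ_i = 59 + 58 + 35 = 152.

Step 2 — fraction explained by component i = λ_i / Σ λ:
  PC1: 59/152 = 0.3882
  PC2: 58/152 = 0.3816
  PC3: 35/152 = 0.2303

Step 3 — cumulative fraction after k components = (λ_1 + ... + λ_k) / Σ λ:
  k = 1: 59/152 = 0.3882
  k = 2: (59 + 58)/152 = 117/152 = 0.7697
  k = 3: (59 + 58 + 35)/152 = 152/152 = 1

Summary (fraction, with percent):

explained: PC1 0.3882 (38.82%), PC2 0.3816 (38.16%), PC3 0.2303 (23.03%);  cumulative: 0.3882, 0.7697, 1


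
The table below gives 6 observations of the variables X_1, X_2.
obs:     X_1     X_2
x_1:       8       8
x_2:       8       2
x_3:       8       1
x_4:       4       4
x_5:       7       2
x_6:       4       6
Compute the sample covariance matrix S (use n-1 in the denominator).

Step 1 — column means:
  mean(X_1) = (8 + 8 + 8 + 4 + 7 + 4) / 6 = 39/6 = 6.5
  mean(X_2) = (8 + 2 + 1 + 4 + 2 + 6) / 6 = 23/6 = 3.8333

Step 2 — sample covariance S[i,j] = (1/(n-1)) · Σ_k (x_{k,i} - mean_i) · (x_{k,j} - mean_j), with n-1 = 5.
  S[X_1,X_1] = ((1.5)·(1.5) + (1.5)·(1.5) + (1.5)·(1.5) + (-2.5)·(-2.5) + (0.5)·(0.5) + (-2.5)·(-2.5)) / 5 = 19.5/5 = 3.9
  S[X_1,X_2] = ((1.5)·(4.1667) + (1.5)·(-1.8333) + (1.5)·(-2.8333) + (-2.5)·(0.1667) + (0.5)·(-1.8333) + (-2.5)·(2.1667)) / 5 = -7.5/5 = -1.5
  S[X_2,X_2] = ((4.1667)·(4.1667) + (-1.8333)·(-1.8333) + (-2.8333)·(-2.8333) + (0.1667)·(0.1667) + (-1.8333)·(-1.8333) + (2.1667)·(2.1667)) / 5 = 36.8333/5 = 7.3667

S is symmetric (S[j,i] = S[i,j]). Assembling:

S = [[3.9, -1.5],
 [-1.5, 7.3667]]


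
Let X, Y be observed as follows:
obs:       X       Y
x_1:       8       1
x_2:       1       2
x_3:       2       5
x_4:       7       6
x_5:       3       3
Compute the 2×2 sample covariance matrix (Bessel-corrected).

Step 1 — column means:
  mean(X) = (8 + 1 + 2 + 7 + 3) / 5 = 21/5 = 4.2
  mean(Y) = (1 + 2 + 5 + 6 + 3) / 5 = 17/5 = 3.4

Step 2 — sample covariance S[i,j] = (1/(n-1)) · Σ_k (x_{k,i} - mean_i) · (x_{k,j} - mean_j), with n-1 = 4.
  S[X,X] = ((3.8)·(3.8) + (-3.2)·(-3.2) + (-2.2)·(-2.2) + (2.8)·(2.8) + (-1.2)·(-1.2)) / 4 = 38.8/4 = 9.7
  S[X,Y] = ((3.8)·(-2.4) + (-3.2)·(-1.4) + (-2.2)·(1.6) + (2.8)·(2.6) + (-1.2)·(-0.4)) / 4 = -0.4/4 = -0.1
  S[Y,Y] = ((-2.4)·(-2.4) + (-1.4)·(-1.4) + (1.6)·(1.6) + (2.6)·(2.6) + (-0.4)·(-0.4)) / 4 = 17.2/4 = 4.3

S is symmetric (S[j,i] = S[i,j]). Assembling:

S = [[9.7, -0.1],
 [-0.1, 4.3]]


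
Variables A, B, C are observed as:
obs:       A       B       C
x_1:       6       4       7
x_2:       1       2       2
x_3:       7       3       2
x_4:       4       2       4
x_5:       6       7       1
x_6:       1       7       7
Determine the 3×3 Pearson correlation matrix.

Step 1 — column means:
  mean(A) = (6 + 1 + 7 + 4 + 6 + 1) / 6 = 25/6 = 4.1667
  mean(B) = (4 + 2 + 3 + 2 + 7 + 7) / 6 = 25/6 = 4.1667
  mean(C) = (7 + 2 + 2 + 4 + 1 + 7) / 6 = 23/6 = 3.8333

Step 2 — sample variances and covariances s[i,j] = (1/(n-1)) · Σ_k (x_{k,i} - mean_i) · (x_{k,j} - mean_j), with n-1 = 5:
  s[A,A] = ((1.8333)·(1.8333) + (-3.1667)·(-3.1667) + (2.8333)·(2.8333) + (-0.1667)·(-0.1667) + (1.8333)·(1.8333) + (-3.1667)·(-3.1667)) / 5 = 34.8333/5 = 6.9667
  s[A,B] = ((1.8333)·(-0.1667) + (-3.1667)·(-2.1667) + (2.8333)·(-1.1667) + (-0.1667)·(-2.1667) + (1.8333)·(2.8333) + (-3.1667)·(2.8333)) / 5 = -0.1667/5 = -0.0333
  s[A,C] = ((1.8333)·(3.1667) + (-3.1667)·(-1.8333) + (2.8333)·(-1.8333) + (-0.1667)·(0.1667) + (1.8333)·(-2.8333) + (-3.1667)·(3.1667)) / 5 = -8.8333/5 = -1.7667
  s[B,B] = ((-0.1667)·(-0.1667) + (-2.1667)·(-2.1667) + (-1.1667)·(-1.1667) + (-2.1667)·(-2.1667) + (2.8333)·(2.8333) + (2.8333)·(2.8333)) / 5 = 26.8333/5 = 5.3667
  s[B,C] = ((-0.1667)·(3.1667) + (-2.1667)·(-1.8333) + (-1.1667)·(-1.8333) + (-2.1667)·(0.1667) + (2.8333)·(-2.8333) + (2.8333)·(3.1667)) / 5 = 6.1667/5 = 1.2333
  s[C,C] = ((3.1667)·(3.1667) + (-1.8333)·(-1.8333) + (-1.8333)·(-1.8333) + (0.1667)·(0.1667) + (-2.8333)·(-2.8333) + (3.1667)·(3.1667)) / 5 = 34.8333/5 = 6.9667
  Sample standard deviations s_i = √(s[i,i]):
  s(A) = √(6.9667) = 2.6394
  s(B) = √(5.3667) = 2.3166
  s(C) = √(6.9667) = 2.6394

Step 3 — r_{ij} = s_{ij} / (s_i · s_j):
  r[A,A] = 1 (diagonal).
  r[A,B] = -0.0333 / (2.6394 · 2.3166) = -0.0333 / 6.1146 = -0.0055
  r[A,C] = -1.7667 / (2.6394 · 2.6394) = -1.7667 / 6.9667 = -0.2536
  r[B,B] = 1 (diagonal).
  r[B,C] = 1.2333 / (2.3166 · 2.6394) = 1.2333 / 6.1146 = 0.2017
  r[C,C] = 1 (diagonal).

R is symmetric with unit diagonal. Assembling:

R = [[1, -0.0055, -0.2536],
 [-0.0055, 1, 0.2017],
 [-0.2536, 0.2017, 1]]


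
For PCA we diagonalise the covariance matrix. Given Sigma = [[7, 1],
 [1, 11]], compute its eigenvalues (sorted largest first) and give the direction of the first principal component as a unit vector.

Step 1 — characteristic polynomial of 2×2 Sigma:
  det(Sigma - λI) = λ² - trace · λ + det = 0.
  trace = 7 + 11 = 18, det = 7·11 - (1)² = 76.
Step 2 — discriminant:
  Δ = trace² - 4·det = 324 - 304 = 20.
Step 3 — eigenvalues:
  λ = (trace ± √Δ)/2 = (18 ± 4.4721)/2,
  λ_1 = 11.2361,  λ_2 = 6.7639.

Step 4 — unit eigenvector for λ_1: solve (Sigma - λ_1 I)v = 0. First row:
  (7 - 11.2361)·v_x + (1)·v_y = 0, i.e. (-4.2361)·v_x + (1)·v_y = 0,
  so v ∝ (b, λ_1 - a) = (1, 4.2361) = u.
  ||u|| = √((1)² + (4.2361)²) = √(18.9443) ≈ 4.3525,
  v_1 = u/||u|| ≈ (0.2298, 0.9732) (||v_1|| = 1).

λ_1 = 11.2361,  λ_2 = 6.7639;  v_1 ≈ (0.2298, 0.9732)


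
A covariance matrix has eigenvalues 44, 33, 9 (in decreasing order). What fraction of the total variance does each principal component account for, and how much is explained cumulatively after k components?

Step 1 — total variance = trace(Sigma) = Σ λ_i = 44 + 33 + 9 = 86.

Step 2 — fraction explained by component i = λ_i / Σ λ:
  PC1: 44/86 = 0.5116
  PC2: 33/86 = 0.3837
  PC3: 9/86 = 0.1047

Step 3 — cumulative fraction after k components = (λ_1 + ... + λ_k) / Σ λ:
  k = 1: 44/86 = 0.5116
  k = 2: (44 + 33)/86 = 77/86 = 0.8953
  k = 3: (44 + 33 + 9)/86 = 86/86 = 1

Summary (fraction, with percent):

explained: PC1 0.5116 (51.16%), PC2 0.3837 (38.37%), PC3 0.1047 (10.47%);  cumulative: 0.5116, 0.8953, 1


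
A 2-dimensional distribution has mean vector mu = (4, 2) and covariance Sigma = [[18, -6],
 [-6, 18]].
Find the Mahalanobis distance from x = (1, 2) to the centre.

Step 1 — centre the observation: (x - mu) = (-3, 0).

Step 2 — invert Sigma. det(Sigma) = 18·18 - (-6)² = 288.
  Sigma^{-1} = (1/det) · [[d, -b], [-b, a]] = [[0.0625, 0.0208],
 [0.0208, 0.0625]].

Step 3 — form the quadratic (x - mu)^T · Sigma^{-1} · (x - mu):
  Sigma^{-1} · (x - mu) = (-0.1875, -0.0625).
  (x - mu)^T · [Sigma^{-1} · (x - mu)] = (-3)·(-0.1875) + (0)·(-0.0625) = 0.5625.

Step 4 — take square root: d = √(0.5625) ≈ 0.75.

d(x, mu) = √(0.5625) ≈ 0.75


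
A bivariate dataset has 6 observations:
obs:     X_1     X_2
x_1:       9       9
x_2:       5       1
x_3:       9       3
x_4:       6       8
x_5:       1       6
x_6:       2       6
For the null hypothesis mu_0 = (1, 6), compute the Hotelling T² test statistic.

Step 1 — sample mean vector:
  mean(X_1) = (9 + 5 + 9 + 6 + 1 + 2) / 6 = 32/6 = 5.3333
  mean(X_2) = (9 + 1 + 3 + 8 + 6 + 6) / 6 = 33/6 = 5.5
  x̄ = (5.3333, 5.5),  deviation x̄ - mu_0 = (5.3333, 5.5) - (1, 6) = (4.3333, -0.5).

Step 2 — sample covariance matrix, S[i,j] = (1/(n-1)) · Σ_k (x_{k,i} - mean_i) · (x_{k,j} - mean_j), divisor n-1 = 5:
  S[X_1,X_1] = ((3.6667)·(3.6667) + (-0.3333)·(-0.3333) + (3.6667)·(3.6667) + (0.6667)·(0.6667) + (-4.3333)·(-4.3333) + (-3.3333)·(-3.3333)) / 5 = 57.3333/5 = 11.4667
  S[X_1,X_2] = ((3.6667)·(3.5) + (-0.3333)·(-4.5) + (3.6667)·(-2.5) + (0.6667)·(2.5) + (-4.3333)·(0.5) + (-3.3333)·(0.5)) / 5 = 3/5 = 0.6
  S[X_2,X_2] = ((3.5)·(3.5) + (-4.5)·(-4.5) + (-2.5)·(-2.5) + (2.5)·(2.5) + (0.5)·(0.5) + (0.5)·(0.5)) / 5 = 45.5/5 = 9.1
  S = [[11.4667, 0.6],
 [0.6, 9.1]].

Step 3 — invert S. det(S) = 11.4667·9.1 - (0.6)² = 103.9867.
  S^{-1} = (1/det) · [[d, -b], [-b, a]] = [[0.0875, -0.0058],
 [-0.0058, 0.1103]].

Step 4 — quadratic form (x̄ - mu_0)^T · S^{-1} · (x̄ - mu_0):
  S^{-1} · (x̄ - mu_0) = (0.3821, -0.0801),
  (x̄ - mu_0)^T · [...] = (4.3333)·(0.3821) + (-0.5)·(-0.0801) = 1.6958.

Step 5 — scale by n: T² = 6 · 1.6958 = 10.175.

T² ≈ 10.175


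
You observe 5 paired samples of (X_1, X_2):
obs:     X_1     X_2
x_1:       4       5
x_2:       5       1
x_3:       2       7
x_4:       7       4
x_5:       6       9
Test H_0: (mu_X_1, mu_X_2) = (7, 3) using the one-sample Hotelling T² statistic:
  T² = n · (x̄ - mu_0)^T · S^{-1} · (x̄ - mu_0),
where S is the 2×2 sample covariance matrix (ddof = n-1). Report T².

Step 1 — sample mean vector:
  mean(X_1) = (4 + 5 + 2 + 7 + 6) / 5 = 24/5 = 4.8
  mean(X_2) = (5 + 1 + 7 + 4 + 9) / 5 = 26/5 = 5.2
  x̄ = (4.8, 5.2),  deviation x̄ - mu_0 = (4.8, 5.2) - (7, 3) = (-2.2, 2.2).

Step 2 — sample covariance matrix, S[i,j] = (1/(n-1)) · Σ_k (x_{k,i} - mean_i) · (x_{k,j} - mean_j), divisor n-1 = 4:
  S[X_1,X_1] = ((-0.8)·(-0.8) + (0.2)·(0.2) + (-2.8)·(-2.8) + (2.2)·(2.2) + (1.2)·(1.2)) / 4 = 14.8/4 = 3.7
  S[X_1,X_2] = ((-0.8)·(-0.2) + (0.2)·(-4.2) + (-2.8)·(1.8) + (2.2)·(-1.2) + (1.2)·(3.8)) / 4 = -3.8/4 = -0.95
  S[X_2,X_2] = ((-0.2)·(-0.2) + (-4.2)·(-4.2) + (1.8)·(1.8) + (-1.2)·(-1.2) + (3.8)·(3.8)) / 4 = 36.8/4 = 9.2
  S = [[3.7, -0.95],
 [-0.95, 9.2]].

Step 3 — invert S. det(S) = 3.7·9.2 - (-0.95)² = 33.1375.
  S^{-1} = (1/det) · [[d, -b], [-b, a]] = [[0.2776, 0.0287],
 [0.0287, 0.1117]].

Step 4 — quadratic form (x̄ - mu_0)^T · S^{-1} · (x̄ - mu_0):
  S^{-1} · (x̄ - mu_0) = (-0.5477, 0.1826),
  (x̄ - mu_0)^T · [...] = (-2.2)·(-0.5477) + (2.2)·(0.1826) = 1.6066.

Step 5 — scale by n: T² = 5 · 1.6066 = 8.0332.

T² ≈ 8.0332


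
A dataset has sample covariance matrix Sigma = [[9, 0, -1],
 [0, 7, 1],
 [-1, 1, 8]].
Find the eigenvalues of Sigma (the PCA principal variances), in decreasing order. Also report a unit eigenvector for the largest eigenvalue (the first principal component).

Step 1 — characteristic polynomial p(λ) = det(λI - Sigma) = λ³ - tr·λ² + c_1·λ - det, where tr = trace, c_1 = sum of the principal 2×2 minors, det = det(Sigma):
  tr = 9 + 7 + 8 = 24,
  c_1 = (9·7 - (0)²) + (9·8 - (-1)²) + (7·8 - (1)²) = 63 + 71 + 55 = 189,
  det = 9·(7·8 - (1)²) - (0)·((0)·8 - (1)·(-1)) + (-1)·((0)·(1) - 7·(-1)) = 9·(55) - (0)·(1) + (-1)·(7) = 488.
  So p(λ) = λ³ - 24λ² + 189λ - 488.
Step 2 — look for an integer root (rational root theorem: any rational root is an integer divisor of 488). Testing λ = 8:
  p(8) = 512 - 1536 + 1512 - 488 = 0  ✓
  Dividing out (λ - 8): p(λ) = (λ - 8)(λ² - 16λ + 61).
Step 3 — remaining eigenvalues from the quadratic λ² - 16λ + 61 = 0:
  Δ = 16² - 4·61 = 256 - 244 = 12,  λ = (16 ± √12)/2 = (16 ± 3.4641)/2 ≈ 9.7321 or 6.2679.
  Sorted: λ_1 = 9.7321,  λ_2 = 8,  λ_3 = 6.2679  (check: sum = 24 = tr ✓).

Step 4 — unit eigenvector for λ_1 ≈ 9.7321: v spans the null space of (Sigma - λ_1 I), whose rows are
  r_1 = (-0.7321, 0, -1),  r_2 = (0, -2.7321, 1),  r_3 = (-1, 1, -1.7321).
  v is orthogonal to every row, so take v ∝ r_1 × r_2 = ((0)·(1) - (-1)·(-2.7321), (-1)·(0) - (-0.7321)·(1), (-0.7321)·(-2.7321) - (0)·(0)) ≈ (-2.7321, 0.7321, 2).
  Rescale (multiply by -1 so the first nonzero entry is positive): u = (2.7321, -0.7321, -2).
  ||u|| = √((2.7321)² + (-0.7321)² + (-2)²) = √(12) ≈ 3.4641,  v_1 = u/||u|| ≈ (0.7887, -0.2113, -0.5774) (||v_1|| = 1).

λ_1 = 9.7321,  λ_2 = 8,  λ_3 = 6.2679;  v_1 ≈ (0.7887, -0.2113, -0.5774)


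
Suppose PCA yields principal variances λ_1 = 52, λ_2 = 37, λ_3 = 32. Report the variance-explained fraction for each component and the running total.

Step 1 — total variance = trace(Sigma) = Σ λ_i = 52 + 37 + 32 = 121.

Step 2 — fraction explained by component i = λ_i / Σ λ:
  PC1: 52/121 = 0.4298
  PC2: 37/121 = 0.3058
  PC3: 32/121 = 0.2645

Step 3 — cumulative fraction after k components = (λ_1 + ... + λ_k) / Σ λ:
  k = 1: 52/121 = 0.4298
  k = 2: (52 + 37)/121 = 89/121 = 0.7355
  k = 3: (52 + 37 + 32)/121 = 121/121 = 1

Summary (fraction, with percent):

explained: PC1 0.4298 (42.98%), PC2 0.3058 (30.58%), PC3 0.2645 (26.45%);  cumulative: 0.4298, 0.7355, 1


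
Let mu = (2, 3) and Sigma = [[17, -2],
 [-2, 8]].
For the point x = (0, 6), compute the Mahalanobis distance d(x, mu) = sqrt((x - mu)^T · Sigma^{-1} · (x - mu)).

Step 1 — centre the observation: (x - mu) = (-2, 3).

Step 2 — invert Sigma. det(Sigma) = 17·8 - (-2)² = 132.
  Sigma^{-1} = (1/det) · [[d, -b], [-b, a]] = [[0.0606, 0.0152],
 [0.0152, 0.1288]].

Step 3 — form the quadratic (x - mu)^T · Sigma^{-1} · (x - mu):
  Sigma^{-1} · (x - mu) = (-0.0758, 0.3561).
  (x - mu)^T · [Sigma^{-1} · (x - mu)] = (-2)·(-0.0758) + (3)·(0.3561) = 1.2197.

Step 4 — take square root: d = √(1.2197) ≈ 1.1044.

d(x, mu) = √(1.2197) ≈ 1.1044


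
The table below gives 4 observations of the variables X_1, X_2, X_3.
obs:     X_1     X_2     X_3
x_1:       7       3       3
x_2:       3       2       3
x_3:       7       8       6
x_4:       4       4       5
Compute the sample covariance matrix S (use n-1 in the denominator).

Step 1 — column means:
  mean(X_1) = (7 + 3 + 7 + 4) / 4 = 21/4 = 5.25
  mean(X_2) = (3 + 2 + 8 + 4) / 4 = 17/4 = 4.25
  mean(X_3) = (3 + 3 + 6 + 5) / 4 = 17/4 = 4.25

Step 2 — sample covariance S[i,j] = (1/(n-1)) · Σ_k (x_{k,i} - mean_i) · (x_{k,j} - mean_j), with n-1 = 3.
  S[X_1,X_1] = ((1.75)·(1.75) + (-2.25)·(-2.25) + (1.75)·(1.75) + (-1.25)·(-1.25)) / 3 = 12.75/3 = 4.25
  S[X_1,X_2] = ((1.75)·(-1.25) + (-2.25)·(-2.25) + (1.75)·(3.75) + (-1.25)·(-0.25)) / 3 = 9.75/3 = 3.25
  S[X_1,X_3] = ((1.75)·(-1.25) + (-2.25)·(-1.25) + (1.75)·(1.75) + (-1.25)·(0.75)) / 3 = 2.75/3 = 0.9167
  S[X_2,X_2] = ((-1.25)·(-1.25) + (-2.25)·(-2.25) + (3.75)·(3.75) + (-0.25)·(-0.25)) / 3 = 20.75/3 = 6.9167
  S[X_2,X_3] = ((-1.25)·(-1.25) + (-2.25)·(-1.25) + (3.75)·(1.75) + (-0.25)·(0.75)) / 3 = 10.75/3 = 3.5833
  S[X_3,X_3] = ((-1.25)·(-1.25) + (-1.25)·(-1.25) + (1.75)·(1.75) + (0.75)·(0.75)) / 3 = 6.75/3 = 2.25

S is symmetric (S[j,i] = S[i,j]). Assembling:

S = [[4.25, 3.25, 0.9167],
 [3.25, 6.9167, 3.5833],
 [0.9167, 3.5833, 2.25]]


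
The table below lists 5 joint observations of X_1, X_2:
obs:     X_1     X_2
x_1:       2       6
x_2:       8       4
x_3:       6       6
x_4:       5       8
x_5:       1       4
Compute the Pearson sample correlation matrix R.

Step 1 — column means:
  mean(X_1) = (2 + 8 + 6 + 5 + 1) / 5 = 22/5 = 4.4
  mean(X_2) = (6 + 4 + 6 + 8 + 4) / 5 = 28/5 = 5.6

Step 2 — sample variances and covariances s[i,j] = (1/(n-1)) · Σ_k (x_{k,i} - mean_i) · (x_{k,j} - mean_j), with n-1 = 4:
  s[X_1,X_1] = ((-2.4)·(-2.4) + (3.6)·(3.6) + (1.6)·(1.6) + (0.6)·(0.6) + (-3.4)·(-3.4)) / 4 = 33.2/4 = 8.3
  s[X_1,X_2] = ((-2.4)·(0.4) + (3.6)·(-1.6) + (1.6)·(0.4) + (0.6)·(2.4) + (-3.4)·(-1.6)) / 4 = 0.8/4 = 0.2
  s[X_2,X_2] = ((0.4)·(0.4) + (-1.6)·(-1.6) + (0.4)·(0.4) + (2.4)·(2.4) + (-1.6)·(-1.6)) / 4 = 11.2/4 = 2.8
  Sample standard deviations s_i = √(s[i,i]):
  s(X_1) = √(8.3) = 2.881
  s(X_2) = √(2.8) = 1.6733

Step 3 — r_{ij} = s_{ij} / (s_i · s_j):
  r[X_1,X_1] = 1 (diagonal).
  r[X_1,X_2] = 0.2 / (2.881 · 1.6733) = 0.2 / 4.8208 = 0.0415
  r[X_2,X_2] = 1 (diagonal).

R is symmetric with unit diagonal. Assembling:

R = [[1, 0.0415],
 [0.0415, 1]]


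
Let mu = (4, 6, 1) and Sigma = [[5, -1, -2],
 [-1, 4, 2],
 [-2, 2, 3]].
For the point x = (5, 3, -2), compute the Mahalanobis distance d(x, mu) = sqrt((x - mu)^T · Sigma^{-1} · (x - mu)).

Step 1 — centre the observation: (x - mu) = (1, -3, -3).

Step 2 — invert Sigma (cofactor / det for 3×3, or solve directly):
  Sigma^{-1} = [[0.2759, -0.0345, 0.2069],
 [-0.0345, 0.3793, -0.2759],
 [0.2069, -0.2759, 0.6552]].

Step 3 — form the quadratic (x - mu)^T · Sigma^{-1} · (x - mu):
  Sigma^{-1} · (x - mu) = (-0.2414, -0.3448, -0.931).
  (x - mu)^T · [Sigma^{-1} · (x - mu)] = (1)·(-0.2414) + (-3)·(-0.3448) + (-3)·(-0.931) = 3.5862.

Step 4 — take square root: d = √(3.5862) ≈ 1.8937.

d(x, mu) = √(3.5862) ≈ 1.8937


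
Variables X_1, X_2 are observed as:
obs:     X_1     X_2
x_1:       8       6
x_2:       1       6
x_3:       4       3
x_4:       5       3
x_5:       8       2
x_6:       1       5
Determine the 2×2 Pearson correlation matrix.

Step 1 — column means:
  mean(X_1) = (8 + 1 + 4 + 5 + 8 + 1) / 6 = 27/6 = 4.5
  mean(X_2) = (6 + 6 + 3 + 3 + 2 + 5) / 6 = 25/6 = 4.1667

Step 2 — sample variances and covariances s[i,j] = (1/(n-1)) · Σ_k (x_{k,i} - mean_i) · (x_{k,j} - mean_j), with n-1 = 5:
  s[X_1,X_1] = ((3.5)·(3.5) + (-3.5)·(-3.5) + (-0.5)·(-0.5) + (0.5)·(0.5) + (3.5)·(3.5) + (-3.5)·(-3.5)) / 5 = 49.5/5 = 9.9
  s[X_1,X_2] = ((3.5)·(1.8333) + (-3.5)·(1.8333) + (-0.5)·(-1.1667) + (0.5)·(-1.1667) + (3.5)·(-2.1667) + (-3.5)·(0.8333)) / 5 = -10.5/5 = -2.1
  s[X_2,X_2] = ((1.8333)·(1.8333) + (1.8333)·(1.8333) + (-1.1667)·(-1.1667) + (-1.1667)·(-1.1667) + (-2.1667)·(-2.1667) + (0.8333)·(0.8333)) / 5 = 14.8333/5 = 2.9667
  Sample standard deviations s_i = √(s[i,i]):
  s(X_1) = √(9.9) = 3.1464
  s(X_2) = √(2.9667) = 1.7224

Step 3 — r_{ij} = s_{ij} / (s_i · s_j):
  r[X_1,X_1] = 1 (diagonal).
  r[X_1,X_2] = -2.1 / (3.1464 · 1.7224) = -2.1 / 5.4194 = -0.3875
  r[X_2,X_2] = 1 (diagonal).

R is symmetric with unit diagonal. Assembling:

R = [[1, -0.3875],
 [-0.3875, 1]]


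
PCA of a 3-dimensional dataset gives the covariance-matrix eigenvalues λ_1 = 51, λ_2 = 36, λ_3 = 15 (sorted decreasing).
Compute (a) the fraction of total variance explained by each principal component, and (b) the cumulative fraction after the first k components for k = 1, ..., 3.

Step 1 — total variance = trace(Sigma) = Σ λ_i = 51 + 36 + 15 = 102.

Step 2 — fraction explained by component i = λ_i / Σ λ:
  PC1: 51/102 = 0.5
  PC2: 36/102 = 0.3529
  PC3: 15/102 = 0.1471

Step 3 — cumulative fraction after k components = (λ_1 + ... + λ_k) / Σ λ:
  k = 1: 51/102 = 0.5
  k = 2: (51 + 36)/102 = 87/102 = 0.8529
  k = 3: (51 + 36 + 15)/102 = 102/102 = 1

Summary (fraction, with percent):

explained: PC1 0.5 (50%), PC2 0.3529 (35.29%), PC3 0.1471 (14.71%);  cumulative: 0.5, 0.8529, 1


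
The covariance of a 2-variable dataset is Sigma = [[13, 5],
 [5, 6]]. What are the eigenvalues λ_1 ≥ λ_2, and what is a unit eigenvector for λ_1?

Step 1 — characteristic polynomial of 2×2 Sigma:
  det(Sigma - λI) = λ² - trace · λ + det = 0.
  trace = 13 + 6 = 19, det = 13·6 - (5)² = 53.
Step 2 — discriminant:
  Δ = trace² - 4·det = 361 - 212 = 149.
Step 3 — eigenvalues:
  λ = (trace ± √Δ)/2 = (19 ± 12.2066)/2,
  λ_1 = 15.6033,  λ_2 = 3.3967.

Step 4 — unit eigenvector for λ_1: solve (Sigma - λ_1 I)v = 0. First row:
  (13 - 15.6033)·v_x + (5)·v_y = 0, i.e. (-2.6033)·v_x + (5)·v_y = 0,
  so v ∝ (b, λ_1 - a) = (5, 2.6033) = u.
  ||u|| = √((5)² + (2.6033)²) = √(31.7771) ≈ 5.6371,
  v_1 = u/||u|| ≈ (0.887, 0.4618) (||v_1|| = 1).

λ_1 = 15.6033,  λ_2 = 3.3967;  v_1 ≈ (0.887, 0.4618)


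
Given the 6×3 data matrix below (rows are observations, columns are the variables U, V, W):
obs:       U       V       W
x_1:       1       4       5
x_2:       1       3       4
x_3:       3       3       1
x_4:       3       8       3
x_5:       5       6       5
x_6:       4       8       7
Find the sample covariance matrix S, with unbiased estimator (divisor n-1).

Step 1 — column means:
  mean(U) = (1 + 1 + 3 + 3 + 5 + 4) / 6 = 17/6 = 2.8333
  mean(V) = (4 + 3 + 3 + 8 + 6 + 8) / 6 = 32/6 = 5.3333
  mean(W) = (5 + 4 + 1 + 3 + 5 + 7) / 6 = 25/6 = 4.1667

Step 2 — sample covariance S[i,j] = (1/(n-1)) · Σ_k (x_{k,i} - mean_i) · (x_{k,j} - mean_j), with n-1 = 5.
  S[U,U] = ((-1.8333)·(-1.8333) + (-1.8333)·(-1.8333) + (0.1667)·(0.1667) + (0.1667)·(0.1667) + (2.1667)·(2.1667) + (1.1667)·(1.1667)) / 5 = 12.8333/5 = 2.5667
  S[U,V] = ((-1.8333)·(-1.3333) + (-1.8333)·(-2.3333) + (0.1667)·(-2.3333) + (0.1667)·(2.6667) + (2.1667)·(0.6667) + (1.1667)·(2.6667)) / 5 = 11.3333/5 = 2.2667
  S[U,W] = ((-1.8333)·(0.8333) + (-1.8333)·(-0.1667) + (0.1667)·(-3.1667) + (0.1667)·(-1.1667) + (2.1667)·(0.8333) + (1.1667)·(2.8333)) / 5 = 3.1667/5 = 0.6333
  S[V,V] = ((-1.3333)·(-1.3333) + (-2.3333)·(-2.3333) + (-2.3333)·(-2.3333) + (2.6667)·(2.6667) + (0.6667)·(0.6667) + (2.6667)·(2.6667)) / 5 = 27.3333/5 = 5.4667
  S[V,W] = ((-1.3333)·(0.8333) + (-2.3333)·(-0.1667) + (-2.3333)·(-3.1667) + (2.6667)·(-1.1667) + (0.6667)·(0.8333) + (2.6667)·(2.8333)) / 5 = 11.6667/5 = 2.3333
  S[W,W] = ((0.8333)·(0.8333) + (-0.1667)·(-0.1667) + (-3.1667)·(-3.1667) + (-1.1667)·(-1.1667) + (0.8333)·(0.8333) + (2.8333)·(2.8333)) / 5 = 20.8333/5 = 4.1667

S is symmetric (S[j,i] = S[i,j]). Assembling:

S = [[2.5667, 2.2667, 0.6333],
 [2.2667, 5.4667, 2.3333],
 [0.6333, 2.3333, 4.1667]]


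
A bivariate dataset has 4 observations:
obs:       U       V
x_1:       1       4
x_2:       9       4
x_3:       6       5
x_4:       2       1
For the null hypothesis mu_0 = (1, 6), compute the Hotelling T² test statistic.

Step 1 — sample mean vector:
  mean(U) = (1 + 9 + 6 + 2) / 4 = 18/4 = 4.5
  mean(V) = (4 + 4 + 5 + 1) / 4 = 14/4 = 3.5
  x̄ = (4.5, 3.5),  deviation x̄ - mu_0 = (4.5, 3.5) - (1, 6) = (3.5, -2.5).

Step 2 — sample covariance matrix, S[i,j] = (1/(n-1)) · Σ_k (x_{k,i} - mean_i) · (x_{k,j} - mean_j), divisor n-1 = 3:
  S[U,U] = ((-3.5)·(-3.5) + (4.5)·(4.5) + (1.5)·(1.5) + (-2.5)·(-2.5)) / 3 = 41/3 = 13.6667
  S[U,V] = ((-3.5)·(0.5) + (4.5)·(0.5) + (1.5)·(1.5) + (-2.5)·(-2.5)) / 3 = 9/3 = 3
  S[V,V] = ((0.5)·(0.5) + (0.5)·(0.5) + (1.5)·(1.5) + (-2.5)·(-2.5)) / 3 = 9/3 = 3
  S = [[13.6667, 3],
 [3, 3]].

Step 3 — invert S. det(S) = 13.6667·3 - (3)² = 32.
  S^{-1} = (1/det) · [[d, -b], [-b, a]] = [[0.0938, -0.0938],
 [-0.0938, 0.4271]].

Step 4 — quadratic form (x̄ - mu_0)^T · S^{-1} · (x̄ - mu_0):
  S^{-1} · (x̄ - mu_0) = (0.5625, -1.3958),
  (x̄ - mu_0)^T · [...] = (3.5)·(0.5625) + (-2.5)·(-1.3958) = 5.4583.

Step 5 — scale by n: T² = 4 · 5.4583 = 21.8333.

T² ≈ 21.8333


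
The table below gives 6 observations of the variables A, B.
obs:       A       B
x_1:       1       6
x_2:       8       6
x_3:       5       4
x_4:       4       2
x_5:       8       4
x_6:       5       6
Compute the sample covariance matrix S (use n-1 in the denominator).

Step 1 — column means:
  mean(A) = (1 + 8 + 5 + 4 + 8 + 5) / 6 = 31/6 = 5.1667
  mean(B) = (6 + 6 + 4 + 2 + 4 + 6) / 6 = 28/6 = 4.6667

Step 2 — sample covariance S[i,j] = (1/(n-1)) · Σ_k (x_{k,i} - mean_i) · (x_{k,j} - mean_j), with n-1 = 5.
  S[A,A] = ((-4.1667)·(-4.1667) + (2.8333)·(2.8333) + (-0.1667)·(-0.1667) + (-1.1667)·(-1.1667) + (2.8333)·(2.8333) + (-0.1667)·(-0.1667)) / 5 = 34.8333/5 = 6.9667
  S[A,B] = ((-4.1667)·(1.3333) + (2.8333)·(1.3333) + (-0.1667)·(-0.6667) + (-1.1667)·(-2.6667) + (2.8333)·(-0.6667) + (-0.1667)·(1.3333)) / 5 = -0.6667/5 = -0.1333
  S[B,B] = ((1.3333)·(1.3333) + (1.3333)·(1.3333) + (-0.6667)·(-0.6667) + (-2.6667)·(-2.6667) + (-0.6667)·(-0.6667) + (1.3333)·(1.3333)) / 5 = 13.3333/5 = 2.6667

S is symmetric (S[j,i] = S[i,j]). Assembling:

S = [[6.9667, -0.1333],
 [-0.1333, 2.6667]]


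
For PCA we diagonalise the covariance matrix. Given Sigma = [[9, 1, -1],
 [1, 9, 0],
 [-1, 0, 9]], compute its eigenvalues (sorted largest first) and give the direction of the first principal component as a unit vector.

Step 1 — characteristic polynomial p(λ) = det(λI - Sigma) = λ³ - tr·λ² + c_1·λ - det, where tr = trace, c_1 = sum of the principal 2×2 minors, det = det(Sigma):
  tr = 9 + 9 + 9 = 27,
  c_1 = (9·9 - (1)²) + (9·9 - (-1)²) + (9·9 - (0)²) = 80 + 80 + 81 = 241,
  det = 9·(9·9 - (0)²) - (1)·((1)·9 - (0)·(-1)) + (-1)·((1)·(0) - 9·(-1)) = 9·(81) - (1)·(9) + (-1)·(9) = 711.
  So p(λ) = λ³ - 27λ² + 241λ - 711.
Step 2 — look for an integer root (rational root theorem: any rational root is an integer divisor of 711). Testing λ = 9:
  p(9) = 729 - 2187 + 2169 - 711 = 0  ✓
  Dividing out (λ - 9): p(λ) = (λ - 9)(λ² - 18λ + 79).
Step 3 — remaining eigenvalues from the quadratic λ² - 18λ + 79 = 0:
  Δ = 18² - 4·79 = 324 - 316 = 8,  λ = (18 ± √8)/2 = (18 ± 2.8284)/2 ≈ 10.4142 or 7.5858.
  Sorted: λ_1 = 10.4142,  λ_2 = 9,  λ_3 = 7.5858  (check: sum = 27 = tr ✓).

Step 4 — unit eigenvector for λ_1 ≈ 10.4142: v spans the null space of (Sigma - λ_1 I), whose rows are
  r_1 = (-1.4142, 1, -1),  r_2 = (1, -1.4142, 0),  r_3 = (-1, 0, -1.4142).
  v is orthogonal to every row, so take v ∝ r_1 × r_2 = ((1)·(0) - (-1)·(-1.4142), (-1)·(1) - (-1.4142)·(0), (-1.4142)·(-1.4142) - (1)·(1)) ≈ (-1.4142, -1, 1).
  Rescale (multiply by -1 so the first nonzero entry is positive): u = (1.4142, 1, -1).
  ||u|| = √((1.4142)² + (1)² + (-1)²) = √(4) ≈ 2,  v_1 = u/||u|| ≈ (0.7071, 0.5, -0.5) (||v_1|| = 1).

λ_1 = 10.4142,  λ_2 = 9,  λ_3 = 7.5858;  v_1 ≈ (0.7071, 0.5, -0.5)


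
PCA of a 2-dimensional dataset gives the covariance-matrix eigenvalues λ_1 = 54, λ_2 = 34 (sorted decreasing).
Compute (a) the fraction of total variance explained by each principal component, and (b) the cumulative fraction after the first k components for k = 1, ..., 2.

Step 1 — total variance = trace(Sigma) = Σ λ_i = 54 + 34 = 88.

Step 2 — fraction explained by component i = λ_i / Σ λ:
  PC1: 54/88 = 0.6136
  PC2: 34/88 = 0.3864

Step 3 — cumulative fraction after k components = (λ_1 + ... + λ_k) / Σ λ:
  k = 1: 54/88 = 0.6136
  k = 2: (54 + 34)/88 = 88/88 = 1

Summary (fraction, with percent):

explained: PC1 0.6136 (61.36%), PC2 0.3864 (38.64%);  cumulative: 0.6136, 1


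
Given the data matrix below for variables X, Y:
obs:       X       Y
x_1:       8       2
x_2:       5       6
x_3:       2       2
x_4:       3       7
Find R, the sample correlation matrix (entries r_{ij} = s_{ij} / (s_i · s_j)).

Step 1 — column means:
  mean(X) = (8 + 5 + 2 + 3) / 4 = 18/4 = 4.5
  mean(Y) = (2 + 6 + 2 + 7) / 4 = 17/4 = 4.25

Step 2 — sample variances and covariances s[i,j] = (1/(n-1)) · Σ_k (x_{k,i} - mean_i) · (x_{k,j} - mean_j), with n-1 = 3:
  s[X,X] = ((3.5)·(3.5) + (0.5)·(0.5) + (-2.5)·(-2.5) + (-1.5)·(-1.5)) / 3 = 21/3 = 7
  s[X,Y] = ((3.5)·(-2.25) + (0.5)·(1.75) + (-2.5)·(-2.25) + (-1.5)·(2.75)) / 3 = -5.5/3 = -1.8333
  s[Y,Y] = ((-2.25)·(-2.25) + (1.75)·(1.75) + (-2.25)·(-2.25) + (2.75)·(2.75)) / 3 = 20.75/3 = 6.9167
  Sample standard deviations s_i = √(s[i,i]):
  s(X) = √(7) = 2.6458
  s(Y) = √(6.9167) = 2.63

Step 3 — r_{ij} = s_{ij} / (s_i · s_j):
  r[X,X] = 1 (diagonal).
  r[X,Y] = -1.8333 / (2.6458 · 2.63) = -1.8333 / 6.9582 = -0.2635
  r[Y,Y] = 1 (diagonal).

R is symmetric with unit diagonal. Assembling:

R = [[1, -0.2635],
 [-0.2635, 1]]


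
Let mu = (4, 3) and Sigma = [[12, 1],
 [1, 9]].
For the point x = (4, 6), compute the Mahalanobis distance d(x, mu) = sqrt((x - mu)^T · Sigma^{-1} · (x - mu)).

Step 1 — centre the observation: (x - mu) = (0, 3).

Step 2 — invert Sigma. det(Sigma) = 12·9 - (1)² = 107.
  Sigma^{-1} = (1/det) · [[d, -b], [-b, a]] = [[0.0841, -0.0093],
 [-0.0093, 0.1121]].

Step 3 — form the quadratic (x - mu)^T · Sigma^{-1} · (x - mu):
  Sigma^{-1} · (x - mu) = (-0.028, 0.3364).
  (x - mu)^T · [Sigma^{-1} · (x - mu)] = (0)·(-0.028) + (3)·(0.3364) = 1.0093.

Step 4 — take square root: d = √(1.0093) ≈ 1.0047.

d(x, mu) = √(1.0093) ≈ 1.0047


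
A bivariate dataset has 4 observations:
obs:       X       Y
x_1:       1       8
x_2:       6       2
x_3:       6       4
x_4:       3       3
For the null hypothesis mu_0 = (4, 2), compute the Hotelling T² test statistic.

Step 1 — sample mean vector:
  mean(X) = (1 + 6 + 6 + 3) / 4 = 16/4 = 4
  mean(Y) = (8 + 2 + 4 + 3) / 4 = 17/4 = 4.25
  x̄ = (4, 4.25),  deviation x̄ - mu_0 = (4, 4.25) - (4, 2) = (0, 2.25).

Step 2 — sample covariance matrix, S[i,j] = (1/(n-1)) · Σ_k (x_{k,i} - mean_i) · (x_{k,j} - mean_j), divisor n-1 = 3:
  S[X,X] = ((-3)·(-3) + (2)·(2) + (2)·(2) + (-1)·(-1)) / 3 = 18/3 = 6
  S[X,Y] = ((-3)·(3.75) + (2)·(-2.25) + (2)·(-0.25) + (-1)·(-1.25)) / 3 = -15/3 = -5
  S[Y,Y] = ((3.75)·(3.75) + (-2.25)·(-2.25) + (-0.25)·(-0.25) + (-1.25)·(-1.25)) / 3 = 20.75/3 = 6.9167
  S = [[6, -5],
 [-5, 6.9167]].

Step 3 — invert S. det(S) = 6·6.9167 - (-5)² = 16.5.
  S^{-1} = (1/det) · [[d, -b], [-b, a]] = [[0.4192, 0.303],
 [0.303, 0.3636]].

Step 4 — quadratic form (x̄ - mu_0)^T · S^{-1} · (x̄ - mu_0):
  S^{-1} · (x̄ - mu_0) = (0.6818, 0.8182),
  (x̄ - mu_0)^T · [...] = (0)·(0.6818) + (2.25)·(0.8182) = 1.8409.

Step 5 — scale by n: T² = 4 · 1.8409 = 7.3636.

T² ≈ 7.3636


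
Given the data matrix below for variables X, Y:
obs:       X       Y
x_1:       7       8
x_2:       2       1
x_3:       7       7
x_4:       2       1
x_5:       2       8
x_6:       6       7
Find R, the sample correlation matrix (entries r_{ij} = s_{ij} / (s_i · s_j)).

Step 1 — column means:
  mean(X) = (7 + 2 + 7 + 2 + 2 + 6) / 6 = 26/6 = 4.3333
  mean(Y) = (8 + 1 + 7 + 1 + 8 + 7) / 6 = 32/6 = 5.3333

Step 2 — sample variances and covariances s[i,j] = (1/(n-1)) · Σ_k (x_{k,i} - mean_i) · (x_{k,j} - mean_j), with n-1 = 5:
  s[X,X] = ((2.6667)·(2.6667) + (-2.3333)·(-2.3333) + (2.6667)·(2.6667) + (-2.3333)·(-2.3333) + (-2.3333)·(-2.3333) + (1.6667)·(1.6667)) / 5 = 33.3333/5 = 6.6667
  s[X,Y] = ((2.6667)·(2.6667) + (-2.3333)·(-4.3333) + (2.6667)·(1.6667) + (-2.3333)·(-4.3333) + (-2.3333)·(2.6667) + (1.6667)·(1.6667)) / 5 = 28.3333/5 = 5.6667
  s[Y,Y] = ((2.6667)·(2.6667) + (-4.3333)·(-4.3333) + (1.6667)·(1.6667) + (-4.3333)·(-4.3333) + (2.6667)·(2.6667) + (1.6667)·(1.6667)) / 5 = 57.3333/5 = 11.4667
  Sample standard deviations s_i = √(s[i,i]):
  s(X) = √(6.6667) = 2.582
  s(Y) = √(11.4667) = 3.3862

Step 3 — r_{ij} = s_{ij} / (s_i · s_j):
  r[X,X] = 1 (diagonal).
  r[X,Y] = 5.6667 / (2.582 · 3.3862) = 5.6667 / 8.7433 = 0.6481
  r[Y,Y] = 1 (diagonal).

R is symmetric with unit diagonal. Assembling:

R = [[1, 0.6481],
 [0.6481, 1]]


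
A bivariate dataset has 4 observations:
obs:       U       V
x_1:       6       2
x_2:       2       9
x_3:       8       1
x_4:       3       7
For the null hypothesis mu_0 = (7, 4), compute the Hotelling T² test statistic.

Step 1 — sample mean vector:
  mean(U) = (6 + 2 + 8 + 3) / 4 = 19/4 = 4.75
  mean(V) = (2 + 9 + 1 + 7) / 4 = 19/4 = 4.75
  x̄ = (4.75, 4.75),  deviation x̄ - mu_0 = (4.75, 4.75) - (7, 4) = (-2.25, 0.75).

Step 2 — sample covariance matrix, S[i,j] = (1/(n-1)) · Σ_k (x_{k,i} - mean_i) · (x_{k,j} - mean_j), divisor n-1 = 3:
  S[U,U] = ((1.25)·(1.25) + (-2.75)·(-2.75) + (3.25)·(3.25) + (-1.75)·(-1.75)) / 3 = 22.75/3 = 7.5833
  S[U,V] = ((1.25)·(-2.75) + (-2.75)·(4.25) + (3.25)·(-3.75) + (-1.75)·(2.25)) / 3 = -31.25/3 = -10.4167
  S[V,V] = ((-2.75)·(-2.75) + (4.25)·(4.25) + (-3.75)·(-3.75) + (2.25)·(2.25)) / 3 = 44.75/3 = 14.9167
  S = [[7.5833, -10.4167],
 [-10.4167, 14.9167]].

Step 3 — invert S. det(S) = 7.5833·14.9167 - (-10.4167)² = 4.6111.
  S^{-1} = (1/det) · [[d, -b], [-b, a]] = [[3.2349, 2.259],
 [2.259, 1.6446]].

Step 4 — quadratic form (x̄ - mu_0)^T · S^{-1} · (x̄ - mu_0):
  S^{-1} · (x̄ - mu_0) = (-5.5843, -3.8494),
  (x̄ - mu_0)^T · [...] = (-2.25)·(-5.5843) + (0.75)·(-3.8494) = 9.6777.

Step 5 — scale by n: T² = 4 · 9.6777 = 38.7108.

T² ≈ 38.7108


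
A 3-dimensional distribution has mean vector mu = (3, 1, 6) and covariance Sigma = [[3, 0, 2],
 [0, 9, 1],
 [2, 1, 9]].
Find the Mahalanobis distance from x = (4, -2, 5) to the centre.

Step 1 — centre the observation: (x - mu) = (1, -3, -1).

Step 2 — invert Sigma (cofactor / det for 3×3, or solve directly):
  Sigma^{-1} = [[0.3922, 0.0098, -0.0882],
 [0.0098, 0.1127, -0.0147],
 [-0.0882, -0.0147, 0.1324]].

Step 3 — form the quadratic (x - mu)^T · Sigma^{-1} · (x - mu):
  Sigma^{-1} · (x - mu) = (0.451, -0.3137, -0.1765).
  (x - mu)^T · [Sigma^{-1} · (x - mu)] = (1)·(0.451) + (-3)·(-0.3137) + (-1)·(-0.1765) = 1.5686.

Step 4 — take square root: d = √(1.5686) ≈ 1.2524.

d(x, mu) = √(1.5686) ≈ 1.2524


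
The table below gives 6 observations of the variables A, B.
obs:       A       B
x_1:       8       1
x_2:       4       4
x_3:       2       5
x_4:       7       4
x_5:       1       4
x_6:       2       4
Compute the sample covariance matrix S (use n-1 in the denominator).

Step 1 — column means:
  mean(A) = (8 + 4 + 2 + 7 + 1 + 2) / 6 = 24/6 = 4
  mean(B) = (1 + 4 + 5 + 4 + 4 + 4) / 6 = 22/6 = 3.6667

Step 2 — sample covariance S[i,j] = (1/(n-1)) · Σ_k (x_{k,i} - mean_i) · (x_{k,j} - mean_j), with n-1 = 5.
  S[A,A] = ((4)·(4) + (0)·(0) + (-2)·(-2) + (3)·(3) + (-3)·(-3) + (-2)·(-2)) / 5 = 42/5 = 8.4
  S[A,B] = ((4)·(-2.6667) + (0)·(0.3333) + (-2)·(1.3333) + (3)·(0.3333) + (-3)·(0.3333) + (-2)·(0.3333)) / 5 = -14/5 = -2.8
  S[B,B] = ((-2.6667)·(-2.6667) + (0.3333)·(0.3333) + (1.3333)·(1.3333) + (0.3333)·(0.3333) + (0.3333)·(0.3333) + (0.3333)·(0.3333)) / 5 = 9.3333/5 = 1.8667

S is symmetric (S[j,i] = S[i,j]). Assembling:

S = [[8.4, -2.8],
 [-2.8, 1.8667]]
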